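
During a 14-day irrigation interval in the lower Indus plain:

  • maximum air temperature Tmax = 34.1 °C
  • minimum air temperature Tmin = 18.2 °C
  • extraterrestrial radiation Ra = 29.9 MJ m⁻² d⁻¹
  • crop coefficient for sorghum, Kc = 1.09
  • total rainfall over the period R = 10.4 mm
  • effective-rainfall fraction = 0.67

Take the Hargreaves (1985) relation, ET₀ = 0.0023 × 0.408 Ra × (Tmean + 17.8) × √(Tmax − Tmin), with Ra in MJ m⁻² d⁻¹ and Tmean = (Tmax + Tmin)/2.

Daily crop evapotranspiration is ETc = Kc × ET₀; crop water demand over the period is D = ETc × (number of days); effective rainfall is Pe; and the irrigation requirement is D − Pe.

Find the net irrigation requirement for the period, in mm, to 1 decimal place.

Tmean = (34.1 + 18.2)/2 = 26.15 °C
0.408 Ra = 0.408 × 29.9 = 12.1992 mm/d equivalent
ET₀ = 0.0023 × 12.1992 × (26.15 + 17.8) × √15.9 = 0.0023 × 12.1992 × 43.95 × 3.9875 = 4.9172 mm/d
ETc = Kc × ET₀ = 1.09 × 4.9172 = 5.3597 mm/d
Crop demand D = ETc × 14 d = 5.3597 × 14 = 75.036 mm
Pe = 0.67 × 10.4 = 6.968 mm
D − Pe = 75.036 − 6.968 = 68.068 mm

68.1 mm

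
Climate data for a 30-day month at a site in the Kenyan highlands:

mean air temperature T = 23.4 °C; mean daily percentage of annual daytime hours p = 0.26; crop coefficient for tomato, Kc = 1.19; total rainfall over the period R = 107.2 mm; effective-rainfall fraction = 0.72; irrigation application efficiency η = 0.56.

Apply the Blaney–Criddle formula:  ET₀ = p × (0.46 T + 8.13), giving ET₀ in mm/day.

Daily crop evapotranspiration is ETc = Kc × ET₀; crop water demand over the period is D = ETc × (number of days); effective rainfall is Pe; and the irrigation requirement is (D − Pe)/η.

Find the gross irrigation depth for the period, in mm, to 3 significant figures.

175 mm

ET₀ = 0.26 × (0.46 × 23.4 + 8.13) = 0.26 × 18.894 = 4.9124 mm/d
ETc = Kc × ET₀ = 1.19 × 4.9124 = 5.8458 mm/d
Crop demand D = ETc × 30 d = 5.8458 × 30 = 175.374 mm
Pe = 0.72 × 107.2 = 77.184 mm
D − Pe = 175.374 − 77.184 = 98.190 mm
Gross irrigation = 98.190 / 0.56 = 175.339 mm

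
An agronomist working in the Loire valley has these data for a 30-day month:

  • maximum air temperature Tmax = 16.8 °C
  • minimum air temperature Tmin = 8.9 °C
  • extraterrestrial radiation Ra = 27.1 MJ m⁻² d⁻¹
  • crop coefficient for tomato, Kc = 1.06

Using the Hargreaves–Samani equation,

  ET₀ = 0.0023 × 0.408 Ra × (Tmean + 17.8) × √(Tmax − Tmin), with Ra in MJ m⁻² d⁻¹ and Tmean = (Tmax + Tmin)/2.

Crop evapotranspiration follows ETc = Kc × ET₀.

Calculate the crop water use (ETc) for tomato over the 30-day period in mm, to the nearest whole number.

70 mm

Tmean = (16.8 + 8.9)/2 = 12.85 °C
0.408 Ra = 0.408 × 27.1 = 11.0568 mm/d equivalent
ET₀ = 0.0023 × 11.0568 × (12.85 + 17.8) × √7.9 = 0.0023 × 11.0568 × 30.65 × 2.8107 = 2.1908 mm/d
ETc = Kc × ET₀ = 1.06 × 2.1908 = 2.3222 mm/d
Over 30 days: 2.3222 × 30 = 69.666 mm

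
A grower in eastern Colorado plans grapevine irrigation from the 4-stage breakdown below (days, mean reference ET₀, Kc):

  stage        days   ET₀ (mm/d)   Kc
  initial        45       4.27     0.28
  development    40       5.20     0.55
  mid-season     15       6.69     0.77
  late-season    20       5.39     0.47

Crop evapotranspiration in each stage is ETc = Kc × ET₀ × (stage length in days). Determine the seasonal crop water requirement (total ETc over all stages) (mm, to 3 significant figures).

initial: 0.28 × 4.27 × 45 = 53.80 mm
development: 0.55 × 5.20 × 40 = 114.40 mm
mid-season: 0.77 × 6.69 × 15 = 77.27 mm
late-season: 0.47 × 5.39 × 20 = 50.67 mm
Seasonal total = 296.14 mm

296 mm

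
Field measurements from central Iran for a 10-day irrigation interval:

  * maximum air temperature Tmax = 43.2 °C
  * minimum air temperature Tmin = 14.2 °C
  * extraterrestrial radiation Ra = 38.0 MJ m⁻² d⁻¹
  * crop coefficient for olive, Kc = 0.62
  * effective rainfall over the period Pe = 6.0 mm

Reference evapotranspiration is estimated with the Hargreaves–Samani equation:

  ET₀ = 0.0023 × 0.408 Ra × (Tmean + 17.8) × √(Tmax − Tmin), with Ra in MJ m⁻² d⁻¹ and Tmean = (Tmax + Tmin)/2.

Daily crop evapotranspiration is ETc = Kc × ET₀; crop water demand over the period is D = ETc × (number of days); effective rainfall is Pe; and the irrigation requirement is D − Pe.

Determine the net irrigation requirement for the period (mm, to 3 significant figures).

Tmean = (43.2 + 14.2)/2 = 28.70 °C
0.408 Ra = 0.408 × 38.0 = 15.5040 mm/d equivalent
ET₀ = 0.0023 × 15.5040 × (28.70 + 17.8) × √29.0 = 0.0023 × 15.5040 × 46.50 × 5.3852 = 8.9295 mm/d
ETc = Kc × ET₀ = 0.62 × 8.9295 = 5.5363 mm/d
Crop demand D = ETc × 10 d = 5.5363 × 10 = 55.363 mm
D − Pe = 55.363 − 6.0 = 49.363 mm

49.4 mm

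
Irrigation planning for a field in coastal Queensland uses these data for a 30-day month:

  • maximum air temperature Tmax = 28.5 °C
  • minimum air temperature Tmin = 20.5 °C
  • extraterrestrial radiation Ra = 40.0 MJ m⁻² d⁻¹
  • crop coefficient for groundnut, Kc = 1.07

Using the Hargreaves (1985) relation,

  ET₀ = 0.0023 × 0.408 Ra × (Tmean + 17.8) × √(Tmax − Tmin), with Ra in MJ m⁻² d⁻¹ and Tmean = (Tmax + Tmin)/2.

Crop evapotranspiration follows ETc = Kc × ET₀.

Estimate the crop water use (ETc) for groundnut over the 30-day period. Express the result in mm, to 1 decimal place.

144.2 mm

Tmean = (28.5 + 20.5)/2 = 24.50 °C
0.408 Ra = 0.408 × 40.0 = 16.3200 mm/d equivalent
ET₀ = 0.0023 × 16.3200 × (24.50 + 17.8) × √8.0 = 0.0023 × 16.3200 × 42.30 × 2.8284 = 4.4909 mm/d
ETc = Kc × ET₀ = 1.07 × 4.4909 = 4.8053 mm/d
Over 30 days: 4.8053 × 30 = 144.159 mm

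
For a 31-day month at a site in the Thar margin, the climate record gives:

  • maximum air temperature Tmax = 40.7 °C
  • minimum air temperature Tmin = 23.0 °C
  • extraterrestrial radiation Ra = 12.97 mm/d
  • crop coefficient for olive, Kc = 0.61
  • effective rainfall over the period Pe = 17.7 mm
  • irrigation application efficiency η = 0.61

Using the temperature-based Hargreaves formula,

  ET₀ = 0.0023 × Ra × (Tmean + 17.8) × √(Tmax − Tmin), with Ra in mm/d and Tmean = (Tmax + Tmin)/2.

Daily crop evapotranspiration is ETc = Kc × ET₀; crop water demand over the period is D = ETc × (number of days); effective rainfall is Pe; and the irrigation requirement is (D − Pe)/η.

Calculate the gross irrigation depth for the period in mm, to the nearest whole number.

Tmean = (40.7 + 23.0)/2 = 31.85 °C
ET₀ = 0.0023 × 12.97 × (31.85 + 17.8) × √17.7 = 0.0023 × 12.97 × 49.65 × 4.2071 = 6.2312 mm/d
ETc = Kc × ET₀ = 0.61 × 6.2312 = 3.8010 mm/d
Crop demand D = ETc × 31 d = 3.8010 × 31 = 117.831 mm
D − Pe = 117.831 − 17.7 = 100.131 mm
Gross irrigation = 100.131 / 0.61 = 164.149 mm

164 mm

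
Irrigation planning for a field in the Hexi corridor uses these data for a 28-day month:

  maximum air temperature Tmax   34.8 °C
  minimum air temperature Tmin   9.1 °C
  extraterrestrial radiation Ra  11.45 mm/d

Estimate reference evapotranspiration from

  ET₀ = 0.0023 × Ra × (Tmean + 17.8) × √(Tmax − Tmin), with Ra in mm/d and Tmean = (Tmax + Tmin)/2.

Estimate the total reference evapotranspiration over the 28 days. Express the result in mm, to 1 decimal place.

148.6 mm

Tmean = (34.8 + 9.1)/2 = 21.95 °C
ET₀ = 0.0023 × 11.45 × (21.95 + 17.8) × √25.7 = 0.0023 × 11.45 × 39.75 × 5.0695 = 5.3068 mm/d
Over 28 days: 5.3068 × 28 = 148.590 mm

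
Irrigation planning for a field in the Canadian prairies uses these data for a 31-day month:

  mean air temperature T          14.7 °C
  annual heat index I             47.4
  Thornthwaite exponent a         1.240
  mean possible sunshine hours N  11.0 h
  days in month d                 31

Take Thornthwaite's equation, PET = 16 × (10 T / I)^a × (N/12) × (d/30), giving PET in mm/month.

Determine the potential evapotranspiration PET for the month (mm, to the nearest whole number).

10T/I = 10 × 14.7 / 47.4 = 3.1013
(10T/I)^a = 3.1013^1.240 = 4.0692
Uncorrected PET = 16 × 4.0692 = 65.107 mm
Correction = (N/12)(d/30) = (11.0/12)(31/30) = 0.9472
PET = 65.107 × 0.9472 = 61.669 mm/month

62 mm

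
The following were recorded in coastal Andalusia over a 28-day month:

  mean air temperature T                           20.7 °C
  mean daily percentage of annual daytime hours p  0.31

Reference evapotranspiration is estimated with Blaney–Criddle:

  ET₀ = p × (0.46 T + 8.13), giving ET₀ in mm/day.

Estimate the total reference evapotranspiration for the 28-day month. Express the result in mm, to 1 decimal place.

ET₀ = 0.31 × (0.46 × 20.7 + 8.13) = 0.31 × 17.652 = 5.4721 mm/d
Monthly total = 5.4721 × 28 = 153.219 mm

153.2 mm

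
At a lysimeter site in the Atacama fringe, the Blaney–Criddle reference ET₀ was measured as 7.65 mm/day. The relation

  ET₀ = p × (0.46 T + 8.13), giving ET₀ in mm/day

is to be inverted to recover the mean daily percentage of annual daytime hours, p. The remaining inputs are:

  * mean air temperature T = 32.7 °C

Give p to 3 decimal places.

0.330

p = ET₀ / (0.46 T + 8.13) = 7.65 / (0.46 × 32.7 + 8.13) = 7.65 / 23.172 = 0.3301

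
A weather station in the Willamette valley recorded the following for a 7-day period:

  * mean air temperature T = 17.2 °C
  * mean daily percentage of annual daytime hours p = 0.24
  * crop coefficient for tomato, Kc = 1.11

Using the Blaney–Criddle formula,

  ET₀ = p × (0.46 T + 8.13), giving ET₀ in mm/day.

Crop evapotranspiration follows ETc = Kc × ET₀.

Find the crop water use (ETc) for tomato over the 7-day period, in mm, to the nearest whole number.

30 mm

ET₀ = 0.24 × (0.46 × 17.2 + 8.13) = 0.24 × 16.042 = 3.8501 mm/d
ETc = Kc × ET₀ = 1.11 × 3.8501 = 4.2736 mm/d
Over 7 days: 4.2736 × 7 = 29.915 mm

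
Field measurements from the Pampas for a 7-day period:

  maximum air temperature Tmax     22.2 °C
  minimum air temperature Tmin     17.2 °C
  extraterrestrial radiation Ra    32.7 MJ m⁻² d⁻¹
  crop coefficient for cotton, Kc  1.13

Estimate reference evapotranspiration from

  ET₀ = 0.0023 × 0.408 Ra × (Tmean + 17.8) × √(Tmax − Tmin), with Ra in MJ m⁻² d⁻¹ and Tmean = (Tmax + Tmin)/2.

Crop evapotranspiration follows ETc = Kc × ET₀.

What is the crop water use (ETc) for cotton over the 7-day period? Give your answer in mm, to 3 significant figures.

20.4 mm

Tmean = (22.2 + 17.2)/2 = 19.70 °C
0.408 Ra = 0.408 × 32.7 = 13.3416 mm/d equivalent
ET₀ = 0.0023 × 13.3416 × (19.70 + 17.8) × √5.0 = 0.0023 × 13.3416 × 37.50 × 2.2361 = 2.5731 mm/d
ETc = Kc × ET₀ = 1.13 × 2.5731 = 2.9076 mm/d
Over 7 days: 2.9076 × 7 = 20.353 mm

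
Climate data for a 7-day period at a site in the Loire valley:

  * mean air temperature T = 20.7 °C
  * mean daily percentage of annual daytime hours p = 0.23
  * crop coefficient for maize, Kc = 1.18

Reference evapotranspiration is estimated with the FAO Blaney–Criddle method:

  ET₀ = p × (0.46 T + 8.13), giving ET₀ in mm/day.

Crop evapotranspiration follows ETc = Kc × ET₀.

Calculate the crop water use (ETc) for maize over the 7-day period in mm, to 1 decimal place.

33.5 mm

ET₀ = 0.23 × (0.46 × 20.7 + 8.13) = 0.23 × 17.652 = 4.0600 mm/d
ETc = Kc × ET₀ = 1.18 × 4.0600 = 4.7908 mm/d
Over 7 days: 4.7908 × 7 = 33.536 mm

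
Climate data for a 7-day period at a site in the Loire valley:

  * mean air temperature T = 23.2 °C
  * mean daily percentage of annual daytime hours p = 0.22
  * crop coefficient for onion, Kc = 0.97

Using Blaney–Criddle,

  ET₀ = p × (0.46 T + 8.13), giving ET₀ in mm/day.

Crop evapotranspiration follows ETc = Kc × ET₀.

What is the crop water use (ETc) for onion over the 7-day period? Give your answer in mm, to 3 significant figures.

ET₀ = 0.22 × (0.46 × 23.2 + 8.13) = 0.22 × 18.802 = 4.1364 mm/d
ETc = Kc × ET₀ = 0.97 × 4.1364 = 4.0123 mm/d
Over 7 days: 4.0123 × 7 = 28.086 mm

28.1 mm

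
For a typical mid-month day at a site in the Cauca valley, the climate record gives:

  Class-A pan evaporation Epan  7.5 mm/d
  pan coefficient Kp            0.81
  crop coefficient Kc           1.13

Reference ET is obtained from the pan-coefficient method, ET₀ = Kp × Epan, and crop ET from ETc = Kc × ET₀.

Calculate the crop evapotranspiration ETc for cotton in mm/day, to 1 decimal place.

ET₀ = 0.81 × 7.5 = 6.0750 mm/d
ETc = Kc × ET₀ = 1.13 × 6.0750 = 6.8648 mm/d

6.9 mm/day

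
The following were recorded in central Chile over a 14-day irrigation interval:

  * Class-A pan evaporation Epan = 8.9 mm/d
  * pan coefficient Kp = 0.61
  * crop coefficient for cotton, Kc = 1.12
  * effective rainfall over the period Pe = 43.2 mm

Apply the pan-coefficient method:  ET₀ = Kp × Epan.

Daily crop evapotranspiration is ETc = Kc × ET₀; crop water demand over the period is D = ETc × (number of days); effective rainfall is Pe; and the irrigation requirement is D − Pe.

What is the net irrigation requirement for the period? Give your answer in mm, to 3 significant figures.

41.9 mm

ET₀ = 0.61 × 8.9 = 5.4290 mm/d
ETc = Kc × ET₀ = 1.12 × 5.4290 = 6.0805 mm/d
Crop demand D = ETc × 14 d = 6.0805 × 14 = 85.127 mm
D − Pe = 85.127 − 43.2 = 41.927 mm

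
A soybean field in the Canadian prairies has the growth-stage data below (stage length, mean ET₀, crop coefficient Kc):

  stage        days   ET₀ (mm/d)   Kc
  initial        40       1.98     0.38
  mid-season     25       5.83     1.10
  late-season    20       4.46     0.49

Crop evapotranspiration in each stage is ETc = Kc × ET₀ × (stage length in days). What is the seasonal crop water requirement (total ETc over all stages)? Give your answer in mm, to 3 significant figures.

initial: 0.38 × 1.98 × 40 = 30.10 mm
mid-season: 1.10 × 5.83 × 25 = 160.33 mm
late-season: 0.49 × 4.46 × 20 = 43.71 mm
Seasonal total = 234.14 mm

234 mm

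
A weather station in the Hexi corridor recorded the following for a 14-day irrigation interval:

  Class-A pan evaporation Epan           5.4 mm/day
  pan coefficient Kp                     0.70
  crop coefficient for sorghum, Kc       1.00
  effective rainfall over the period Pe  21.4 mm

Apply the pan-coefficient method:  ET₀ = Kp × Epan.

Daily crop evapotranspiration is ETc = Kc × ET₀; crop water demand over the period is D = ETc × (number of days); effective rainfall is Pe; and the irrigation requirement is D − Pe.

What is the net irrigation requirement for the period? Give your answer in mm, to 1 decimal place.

31.5 mm

ET₀ = 0.70 × 5.4 = 3.7800 mm/d
ETc = Kc × ET₀ = 1.00 × 3.7800 = 3.7800 mm/d
Crop demand D = ETc × 14 d = 3.7800 × 14 = 52.920 mm
D − Pe = 52.920 − 21.4 = 31.520 mm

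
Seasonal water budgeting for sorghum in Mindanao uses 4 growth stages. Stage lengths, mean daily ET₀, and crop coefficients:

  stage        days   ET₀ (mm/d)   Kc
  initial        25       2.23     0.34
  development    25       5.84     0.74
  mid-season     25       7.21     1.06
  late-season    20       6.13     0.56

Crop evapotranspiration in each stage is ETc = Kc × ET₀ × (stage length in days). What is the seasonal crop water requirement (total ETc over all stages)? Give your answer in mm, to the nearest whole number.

387 mm

initial: 0.34 × 2.23 × 25 = 18.96 mm
development: 0.74 × 5.84 × 25 = 108.04 mm
mid-season: 1.06 × 7.21 × 25 = 191.07 mm
late-season: 0.56 × 6.13 × 20 = 68.66 mm
Seasonal total = 386.73 mm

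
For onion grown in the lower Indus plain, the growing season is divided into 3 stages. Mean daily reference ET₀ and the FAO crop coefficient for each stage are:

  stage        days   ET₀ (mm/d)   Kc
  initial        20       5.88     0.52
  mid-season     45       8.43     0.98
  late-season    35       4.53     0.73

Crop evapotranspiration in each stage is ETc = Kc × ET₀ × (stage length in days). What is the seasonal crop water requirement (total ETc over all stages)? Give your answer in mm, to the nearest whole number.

549 mm

initial: 0.52 × 5.88 × 20 = 61.15 mm
mid-season: 0.98 × 8.43 × 45 = 371.76 mm
late-season: 0.73 × 4.53 × 35 = 115.74 mm
Seasonal total = 548.65 mm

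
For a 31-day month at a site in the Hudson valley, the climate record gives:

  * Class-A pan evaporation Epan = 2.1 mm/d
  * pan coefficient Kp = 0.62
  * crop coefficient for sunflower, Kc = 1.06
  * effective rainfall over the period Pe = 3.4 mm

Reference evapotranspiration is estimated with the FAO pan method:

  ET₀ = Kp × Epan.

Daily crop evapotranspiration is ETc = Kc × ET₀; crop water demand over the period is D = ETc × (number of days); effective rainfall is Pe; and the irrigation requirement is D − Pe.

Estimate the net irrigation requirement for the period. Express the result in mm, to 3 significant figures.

39.4 mm

ET₀ = 0.62 × 2.1 = 1.3020 mm/d
ETc = Kc × ET₀ = 1.06 × 1.3020 = 1.3801 mm/d
Crop demand D = ETc × 31 d = 1.3801 × 31 = 42.783 mm
D − Pe = 42.783 − 3.4 = 39.383 mm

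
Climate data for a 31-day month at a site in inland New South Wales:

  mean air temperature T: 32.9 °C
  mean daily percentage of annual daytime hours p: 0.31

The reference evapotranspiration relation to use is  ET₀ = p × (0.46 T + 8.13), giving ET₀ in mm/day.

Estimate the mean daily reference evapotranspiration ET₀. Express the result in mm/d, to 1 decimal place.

ET₀ = 0.31 × (0.46 × 32.9 + 8.13) = 0.31 × 23.264 = 7.2118 mm/d

7.2 mm/d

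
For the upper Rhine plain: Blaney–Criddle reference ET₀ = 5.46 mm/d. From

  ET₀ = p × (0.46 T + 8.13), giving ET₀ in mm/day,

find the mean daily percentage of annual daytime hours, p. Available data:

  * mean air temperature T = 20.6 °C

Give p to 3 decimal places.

p = ET₀ / (0.46 T + 8.13) = 5.46 / (0.46 × 20.6 + 8.13) = 5.46 / 17.606 = 0.3101

0.310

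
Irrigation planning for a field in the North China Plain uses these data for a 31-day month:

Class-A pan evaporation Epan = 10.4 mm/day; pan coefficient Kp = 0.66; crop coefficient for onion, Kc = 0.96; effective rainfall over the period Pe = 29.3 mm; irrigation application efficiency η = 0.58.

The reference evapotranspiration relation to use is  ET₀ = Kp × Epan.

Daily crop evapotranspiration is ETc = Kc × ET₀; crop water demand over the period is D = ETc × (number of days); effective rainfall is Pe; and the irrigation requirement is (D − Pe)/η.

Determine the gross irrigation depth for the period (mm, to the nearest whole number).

302 mm

ET₀ = 0.66 × 10.4 = 6.8640 mm/d
ETc = Kc × ET₀ = 0.96 × 6.8640 = 6.5894 mm/d
Crop demand D = ETc × 31 d = 6.5894 × 31 = 204.271 mm
D − Pe = 204.271 − 29.3 = 174.971 mm
Gross irrigation = 174.971 / 0.58 = 301.674 mm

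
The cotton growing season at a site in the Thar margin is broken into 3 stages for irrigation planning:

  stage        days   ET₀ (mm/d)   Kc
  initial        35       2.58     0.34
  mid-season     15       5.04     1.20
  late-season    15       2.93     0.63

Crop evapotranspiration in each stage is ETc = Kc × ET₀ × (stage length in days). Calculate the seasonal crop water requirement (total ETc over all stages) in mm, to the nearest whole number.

initial: 0.34 × 2.58 × 35 = 30.70 mm
mid-season: 1.20 × 5.04 × 15 = 90.72 mm
late-season: 0.63 × 2.93 × 15 = 27.69 mm
Seasonal total = 149.11 mm

149 mm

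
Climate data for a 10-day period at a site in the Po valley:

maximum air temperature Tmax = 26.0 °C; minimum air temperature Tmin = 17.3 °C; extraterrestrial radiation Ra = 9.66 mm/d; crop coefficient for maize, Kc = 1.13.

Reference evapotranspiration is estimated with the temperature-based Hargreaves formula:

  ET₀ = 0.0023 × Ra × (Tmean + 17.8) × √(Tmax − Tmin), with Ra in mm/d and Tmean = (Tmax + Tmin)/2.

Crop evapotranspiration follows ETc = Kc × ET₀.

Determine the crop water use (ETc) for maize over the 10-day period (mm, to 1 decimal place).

Tmean = (26.0 + 17.3)/2 = 21.65 °C
ET₀ = 0.0023 × 9.66 × (21.65 + 17.8) × √8.7 = 0.0023 × 9.66 × 39.45 × 2.9496 = 2.5853 mm/d
ETc = Kc × ET₀ = 1.13 × 2.5853 = 2.9214 mm/d
Over 10 days: 2.9214 × 10 = 29.214 mm

29.2 mm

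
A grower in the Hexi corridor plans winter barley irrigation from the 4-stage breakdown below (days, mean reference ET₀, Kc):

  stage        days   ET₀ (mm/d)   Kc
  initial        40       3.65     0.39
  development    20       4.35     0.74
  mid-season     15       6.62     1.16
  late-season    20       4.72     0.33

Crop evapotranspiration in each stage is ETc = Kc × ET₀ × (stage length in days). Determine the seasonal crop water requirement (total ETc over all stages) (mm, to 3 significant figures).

268 mm

initial: 0.39 × 3.65 × 40 = 56.94 mm
development: 0.74 × 4.35 × 20 = 64.38 mm
mid-season: 1.16 × 6.62 × 15 = 115.19 mm
late-season: 0.33 × 4.72 × 20 = 31.15 mm
Seasonal total = 267.66 mm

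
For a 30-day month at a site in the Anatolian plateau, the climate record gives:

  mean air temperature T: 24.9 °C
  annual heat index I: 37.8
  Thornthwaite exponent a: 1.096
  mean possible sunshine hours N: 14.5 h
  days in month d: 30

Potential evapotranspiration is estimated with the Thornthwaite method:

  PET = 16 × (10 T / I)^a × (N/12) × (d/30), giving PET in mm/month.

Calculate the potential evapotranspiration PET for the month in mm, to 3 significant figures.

153 mm

10T/I = 10 × 24.9 / 37.8 = 6.5873
(10T/I)^a = 6.5873^1.096 = 7.8941
Uncorrected PET = 16 × 7.8941 = 126.306 mm
Correction = (N/12)(d/30) = (14.5/12)(30/30) = 1.2083
PET = 126.306 × 1.2083 = 152.616 mm/month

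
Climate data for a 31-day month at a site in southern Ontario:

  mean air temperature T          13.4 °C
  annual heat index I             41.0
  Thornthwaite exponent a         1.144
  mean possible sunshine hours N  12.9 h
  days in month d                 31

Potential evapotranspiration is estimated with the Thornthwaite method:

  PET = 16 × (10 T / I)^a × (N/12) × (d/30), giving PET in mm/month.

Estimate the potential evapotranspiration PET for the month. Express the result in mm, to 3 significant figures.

68.9 mm

10T/I = 10 × 13.4 / 41.0 = 3.2683
(10T/I)^a = 3.2683^1.144 = 3.8760
Uncorrected PET = 16 × 3.8760 = 62.016 mm
Correction = (N/12)(d/30) = (12.9/12)(31/30) = 1.1108
PET = 62.016 × 1.1108 = 68.887 mm/month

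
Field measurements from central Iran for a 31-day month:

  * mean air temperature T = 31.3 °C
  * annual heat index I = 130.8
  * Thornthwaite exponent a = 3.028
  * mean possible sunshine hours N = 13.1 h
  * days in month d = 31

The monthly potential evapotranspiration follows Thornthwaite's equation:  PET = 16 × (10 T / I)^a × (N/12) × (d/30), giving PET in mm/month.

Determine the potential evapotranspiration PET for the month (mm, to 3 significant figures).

253 mm

10T/I = 10 × 31.3 / 130.8 = 2.3930
(10T/I)^a = 2.3930^3.028 = 14.0423
Uncorrected PET = 16 × 14.0423 = 224.677 mm
Correction = (N/12)(d/30) = (13.1/12)(31/30) = 1.1281
PET = 224.677 × 1.1281 = 253.458 mm/month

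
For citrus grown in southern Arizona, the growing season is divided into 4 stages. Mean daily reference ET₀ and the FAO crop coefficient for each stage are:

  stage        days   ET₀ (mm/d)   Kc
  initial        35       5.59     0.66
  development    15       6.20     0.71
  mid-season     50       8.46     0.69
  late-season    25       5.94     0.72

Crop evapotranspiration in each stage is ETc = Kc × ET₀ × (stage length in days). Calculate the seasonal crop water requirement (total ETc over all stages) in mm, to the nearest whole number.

initial: 0.66 × 5.59 × 35 = 129.13 mm
development: 0.71 × 6.20 × 15 = 66.03 mm
mid-season: 0.69 × 8.46 × 50 = 291.87 mm
late-season: 0.72 × 5.94 × 25 = 106.92 mm
Seasonal total = 593.95 mm

594 mm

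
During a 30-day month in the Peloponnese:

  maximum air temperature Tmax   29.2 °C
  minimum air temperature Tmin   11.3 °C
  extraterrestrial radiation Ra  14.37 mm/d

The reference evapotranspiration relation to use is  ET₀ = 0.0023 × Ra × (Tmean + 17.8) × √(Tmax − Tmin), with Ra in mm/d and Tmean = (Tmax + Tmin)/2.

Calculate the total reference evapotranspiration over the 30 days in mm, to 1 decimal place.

159.6 mm

Tmean = (29.2 + 11.3)/2 = 20.25 °C
ET₀ = 0.0023 × 14.37 × (20.25 + 17.8) × √17.9 = 0.0023 × 14.37 × 38.05 × 4.2308 = 5.3206 mm/d
Over 30 days: 5.3206 × 30 = 159.618 mm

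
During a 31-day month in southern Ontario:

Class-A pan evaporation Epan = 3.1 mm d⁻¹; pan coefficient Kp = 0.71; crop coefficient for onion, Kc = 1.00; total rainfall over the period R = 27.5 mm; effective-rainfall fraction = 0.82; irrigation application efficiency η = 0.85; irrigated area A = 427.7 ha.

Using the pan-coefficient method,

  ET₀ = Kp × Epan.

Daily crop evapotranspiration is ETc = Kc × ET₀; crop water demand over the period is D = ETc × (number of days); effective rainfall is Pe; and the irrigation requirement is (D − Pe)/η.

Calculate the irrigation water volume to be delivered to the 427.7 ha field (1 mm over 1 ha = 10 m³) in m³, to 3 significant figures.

ET₀ = 0.71 × 3.1 = 2.2010 mm/d
ETc = Kc × ET₀ = 1.00 × 2.2010 = 2.2010 mm/d
Crop demand D = ETc × 31 d = 2.2010 × 31 = 68.231 mm
Pe = 0.82 × 27.5 = 22.550 mm
D − Pe = 68.231 − 22.550 = 45.681 mm
Gross irrigation = 45.681 / 0.85 = 53.742 mm
Volume = 53.742 mm × 427.7 ha × 10 = 229854.5 m³

230000 m³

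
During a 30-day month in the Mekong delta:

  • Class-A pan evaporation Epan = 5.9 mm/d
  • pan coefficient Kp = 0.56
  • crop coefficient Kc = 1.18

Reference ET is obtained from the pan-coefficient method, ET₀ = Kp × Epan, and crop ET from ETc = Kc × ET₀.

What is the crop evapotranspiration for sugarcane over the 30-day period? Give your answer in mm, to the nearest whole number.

ET₀ = 0.56 × 5.9 = 3.3040 mm/d
ETc = Kc × ET₀ = 1.18 × 3.3040 = 3.8987 mm/d
Over 30 days: 3.8987 × 30 = 116.961 mm

117 mm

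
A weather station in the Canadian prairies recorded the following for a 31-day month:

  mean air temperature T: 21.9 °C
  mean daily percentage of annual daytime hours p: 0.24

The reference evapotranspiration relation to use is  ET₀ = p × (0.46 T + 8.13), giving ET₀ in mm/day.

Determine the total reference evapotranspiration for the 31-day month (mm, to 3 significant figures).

135 mm

ET₀ = 0.24 × (0.46 × 21.9 + 8.13) = 0.24 × 18.204 = 4.3690 mm/d
Monthly total = 4.3690 × 31 = 135.439 mm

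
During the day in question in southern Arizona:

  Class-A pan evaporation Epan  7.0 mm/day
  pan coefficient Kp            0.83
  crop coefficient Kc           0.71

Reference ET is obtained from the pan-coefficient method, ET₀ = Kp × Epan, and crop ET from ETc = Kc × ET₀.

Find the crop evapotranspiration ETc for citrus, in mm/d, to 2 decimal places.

ET₀ = 0.83 × 7.0 = 5.8100 mm/d
ETc = Kc × ET₀ = 0.71 × 5.8100 = 4.1251 mm/d

4.13 mm/d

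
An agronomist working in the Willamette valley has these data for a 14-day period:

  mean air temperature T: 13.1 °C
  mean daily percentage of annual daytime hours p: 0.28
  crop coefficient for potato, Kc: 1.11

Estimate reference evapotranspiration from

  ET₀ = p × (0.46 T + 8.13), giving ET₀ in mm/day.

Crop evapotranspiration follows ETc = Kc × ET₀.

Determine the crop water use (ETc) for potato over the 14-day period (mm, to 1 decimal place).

61.6 mm

ET₀ = 0.28 × (0.46 × 13.1 + 8.13) = 0.28 × 14.156 = 3.9637 mm/d
ETc = Kc × ET₀ = 1.11 × 3.9637 = 4.3997 mm/d
Over 14 days: 4.3997 × 14 = 61.596 mm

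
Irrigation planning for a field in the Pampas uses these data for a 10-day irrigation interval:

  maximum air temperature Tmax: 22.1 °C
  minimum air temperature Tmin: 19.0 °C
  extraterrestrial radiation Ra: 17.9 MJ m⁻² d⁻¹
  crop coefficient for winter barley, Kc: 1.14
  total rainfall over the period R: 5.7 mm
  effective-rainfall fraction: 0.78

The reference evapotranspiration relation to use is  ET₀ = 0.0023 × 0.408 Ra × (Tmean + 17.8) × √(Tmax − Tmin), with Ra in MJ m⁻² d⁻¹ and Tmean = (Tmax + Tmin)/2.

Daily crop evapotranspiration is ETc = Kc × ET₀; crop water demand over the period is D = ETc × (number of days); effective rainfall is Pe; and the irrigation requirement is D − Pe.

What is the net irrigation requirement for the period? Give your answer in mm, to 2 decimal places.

Tmean = (22.1 + 19.0)/2 = 20.55 °C
0.408 Ra = 0.408 × 17.9 = 7.3032 mm/d equivalent
ET₀ = 0.0023 × 7.3032 × (20.55 + 17.8) × √3.1 = 0.0023 × 7.3032 × 38.35 × 1.7607 = 1.1342 mm/d
ETc = Kc × ET₀ = 1.14 × 1.1342 = 1.2930 mm/d
Crop demand D = ETc × 10 d = 1.2930 × 10 = 12.930 mm
Pe = 0.78 × 5.7 = 4.446 mm
D − Pe = 12.930 − 4.446 = 8.484 mm

8.48 mm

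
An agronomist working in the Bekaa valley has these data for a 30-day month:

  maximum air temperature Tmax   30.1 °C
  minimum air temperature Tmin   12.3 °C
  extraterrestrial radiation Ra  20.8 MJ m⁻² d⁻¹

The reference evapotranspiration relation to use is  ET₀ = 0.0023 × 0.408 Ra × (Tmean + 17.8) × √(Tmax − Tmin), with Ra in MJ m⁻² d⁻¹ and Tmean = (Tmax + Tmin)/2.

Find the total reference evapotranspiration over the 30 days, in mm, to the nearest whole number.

Tmean = (30.1 + 12.3)/2 = 21.20 °C
0.408 Ra = 0.408 × 20.8 = 8.4864 mm/d equivalent
ET₀ = 0.0023 × 8.4864 × (21.20 + 17.8) × √17.8 = 0.0023 × 8.4864 × 39.00 × 4.2190 = 3.2116 mm/d
Over 30 days: 3.2116 × 30 = 96.348 mm

96 mm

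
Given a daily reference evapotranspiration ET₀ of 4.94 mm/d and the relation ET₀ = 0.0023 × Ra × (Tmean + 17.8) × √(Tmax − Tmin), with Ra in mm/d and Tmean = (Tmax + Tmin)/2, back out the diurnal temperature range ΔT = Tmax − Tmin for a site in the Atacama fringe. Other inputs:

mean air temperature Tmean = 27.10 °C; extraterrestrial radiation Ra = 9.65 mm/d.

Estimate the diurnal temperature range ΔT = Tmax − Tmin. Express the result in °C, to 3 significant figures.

24.6 °C

√ΔT = ET₀ / [0.0023 × Ra × (Tmean+17.8)] = 4.94 / (0.0023 × 9.65 × 44.90) = 4.9571
ΔT = 4.9571² = 24.573 °C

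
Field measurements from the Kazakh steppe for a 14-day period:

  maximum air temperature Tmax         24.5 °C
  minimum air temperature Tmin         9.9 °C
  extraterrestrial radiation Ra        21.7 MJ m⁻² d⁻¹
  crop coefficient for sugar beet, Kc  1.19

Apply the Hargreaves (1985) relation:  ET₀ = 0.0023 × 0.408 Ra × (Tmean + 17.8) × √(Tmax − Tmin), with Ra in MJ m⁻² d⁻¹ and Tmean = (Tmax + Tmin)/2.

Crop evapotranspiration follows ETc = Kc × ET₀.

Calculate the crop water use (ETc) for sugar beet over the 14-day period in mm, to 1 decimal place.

Tmean = (24.5 + 9.9)/2 = 17.20 °C
0.408 Ra = 0.408 × 21.7 = 8.8536 mm/d equivalent
ET₀ = 0.0023 × 8.8536 × (17.20 + 17.8) × √14.6 = 0.0023 × 8.8536 × 35.00 × 3.8210 = 2.7233 mm/d
ETc = Kc × ET₀ = 1.19 × 2.7233 = 3.2407 mm/d
Over 14 days: 3.2407 × 14 = 45.370 mm

45.4 mm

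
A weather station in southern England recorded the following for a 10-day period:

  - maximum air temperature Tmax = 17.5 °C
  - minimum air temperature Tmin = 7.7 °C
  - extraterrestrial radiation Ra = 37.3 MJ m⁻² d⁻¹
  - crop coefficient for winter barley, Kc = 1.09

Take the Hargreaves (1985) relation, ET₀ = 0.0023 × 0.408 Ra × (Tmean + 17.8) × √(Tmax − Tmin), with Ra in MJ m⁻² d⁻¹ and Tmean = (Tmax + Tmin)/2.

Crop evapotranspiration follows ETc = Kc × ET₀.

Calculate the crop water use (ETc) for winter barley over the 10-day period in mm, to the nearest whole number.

36 mm

Tmean = (17.5 + 7.7)/2 = 12.60 °C
0.408 Ra = 0.408 × 37.3 = 15.2184 mm/d equivalent
ET₀ = 0.0023 × 15.2184 × (12.60 + 17.8) × √9.8 = 0.0023 × 15.2184 × 30.40 × 3.1305 = 3.3311 mm/d
ETc = Kc × ET₀ = 1.09 × 3.3311 = 3.6309 mm/d
Over 10 days: 3.6309 × 10 = 36.309 mm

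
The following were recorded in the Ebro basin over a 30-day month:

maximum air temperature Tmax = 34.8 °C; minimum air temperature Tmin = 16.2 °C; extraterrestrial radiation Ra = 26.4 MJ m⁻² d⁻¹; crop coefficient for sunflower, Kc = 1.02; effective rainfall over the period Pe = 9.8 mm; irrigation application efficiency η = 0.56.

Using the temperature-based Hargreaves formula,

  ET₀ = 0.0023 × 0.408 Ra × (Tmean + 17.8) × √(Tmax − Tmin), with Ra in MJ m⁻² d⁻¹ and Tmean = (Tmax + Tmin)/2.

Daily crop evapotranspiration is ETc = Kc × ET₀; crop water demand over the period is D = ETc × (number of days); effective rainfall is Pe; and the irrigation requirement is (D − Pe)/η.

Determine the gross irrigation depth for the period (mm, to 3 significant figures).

Tmean = (34.8 + 16.2)/2 = 25.50 °C
0.408 Ra = 0.408 × 26.4 = 10.7712 mm/d equivalent
ET₀ = 0.0023 × 10.7712 × (25.50 + 17.8) × √18.6 = 0.0023 × 10.7712 × 43.30 × 4.3128 = 4.6264 mm/d
ETc = Kc × ET₀ = 1.02 × 4.6264 = 4.7189 mm/d
Crop demand D = ETc × 30 d = 4.7189 × 30 = 141.567 mm
D − Pe = 141.567 − 9.8 = 131.767 mm
Gross irrigation = 131.767 / 0.56 = 235.298 mm

235 mm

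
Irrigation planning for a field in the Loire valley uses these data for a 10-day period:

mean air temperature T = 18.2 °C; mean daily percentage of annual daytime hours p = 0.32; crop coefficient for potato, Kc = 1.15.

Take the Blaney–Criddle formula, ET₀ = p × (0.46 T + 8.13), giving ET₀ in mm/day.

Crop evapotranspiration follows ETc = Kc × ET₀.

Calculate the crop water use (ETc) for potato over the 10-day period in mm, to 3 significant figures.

60.7 mm

ET₀ = 0.32 × (0.46 × 18.2 + 8.13) = 0.32 × 16.502 = 5.2806 mm/d
ETc = Kc × ET₀ = 1.15 × 5.2806 = 6.0727 mm/d
Over 10 days: 6.0727 × 10 = 60.727 mm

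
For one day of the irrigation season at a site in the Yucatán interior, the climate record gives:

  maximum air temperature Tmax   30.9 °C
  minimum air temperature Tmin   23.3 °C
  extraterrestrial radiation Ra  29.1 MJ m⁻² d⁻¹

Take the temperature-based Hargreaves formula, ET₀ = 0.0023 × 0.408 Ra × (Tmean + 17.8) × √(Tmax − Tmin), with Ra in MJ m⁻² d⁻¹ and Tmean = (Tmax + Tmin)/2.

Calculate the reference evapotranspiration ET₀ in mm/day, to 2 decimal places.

Tmean = (30.9 + 23.3)/2 = 27.10 °C
0.408 Ra = 0.408 × 29.1 = 11.8728 mm/d equivalent
ET₀ = 0.0023 × 11.8728 × (27.10 + 17.8) × √7.6 = 0.0023 × 11.8728 × 44.90 × 2.7568 = 3.3801 mm/d

3.38 mm/day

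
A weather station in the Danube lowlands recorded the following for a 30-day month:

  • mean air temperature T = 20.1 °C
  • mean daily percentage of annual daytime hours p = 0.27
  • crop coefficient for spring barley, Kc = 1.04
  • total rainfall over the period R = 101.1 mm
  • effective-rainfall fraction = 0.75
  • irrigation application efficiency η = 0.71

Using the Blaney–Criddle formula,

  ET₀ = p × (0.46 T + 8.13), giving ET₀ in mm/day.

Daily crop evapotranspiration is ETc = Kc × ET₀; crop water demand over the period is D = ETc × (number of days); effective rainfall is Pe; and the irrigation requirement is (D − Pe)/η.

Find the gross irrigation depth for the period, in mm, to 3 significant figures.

ET₀ = 0.27 × (0.46 × 20.1 + 8.13) = 0.27 × 17.376 = 4.6915 mm/d
ETc = Kc × ET₀ = 1.04 × 4.6915 = 4.8792 mm/d
Crop demand D = ETc × 30 d = 4.8792 × 30 = 146.376 mm
Pe = 0.75 × 101.1 = 75.825 mm
D − Pe = 146.376 − 75.825 = 70.551 mm
Gross irrigation = 70.551 / 0.71 = 99.368 mm

99.4 mm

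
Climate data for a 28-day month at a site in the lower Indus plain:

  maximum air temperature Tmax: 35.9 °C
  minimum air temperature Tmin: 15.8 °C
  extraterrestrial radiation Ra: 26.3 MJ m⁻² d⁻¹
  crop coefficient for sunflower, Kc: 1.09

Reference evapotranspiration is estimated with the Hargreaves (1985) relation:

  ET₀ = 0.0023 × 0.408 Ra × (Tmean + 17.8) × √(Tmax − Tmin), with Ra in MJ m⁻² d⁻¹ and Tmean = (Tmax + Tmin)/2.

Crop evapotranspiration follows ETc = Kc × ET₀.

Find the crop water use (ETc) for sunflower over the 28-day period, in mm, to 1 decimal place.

147.4 mm

Tmean = (35.9 + 15.8)/2 = 25.85 °C
0.408 Ra = 0.408 × 26.3 = 10.7304 mm/d equivalent
ET₀ = 0.0023 × 10.7304 × (25.85 + 17.8) × √20.1 = 0.0023 × 10.7304 × 43.65 × 4.4833 = 4.8298 mm/d
ETc = Kc × ET₀ = 1.09 × 4.8298 = 5.2645 mm/d
Over 28 days: 5.2645 × 28 = 147.406 mm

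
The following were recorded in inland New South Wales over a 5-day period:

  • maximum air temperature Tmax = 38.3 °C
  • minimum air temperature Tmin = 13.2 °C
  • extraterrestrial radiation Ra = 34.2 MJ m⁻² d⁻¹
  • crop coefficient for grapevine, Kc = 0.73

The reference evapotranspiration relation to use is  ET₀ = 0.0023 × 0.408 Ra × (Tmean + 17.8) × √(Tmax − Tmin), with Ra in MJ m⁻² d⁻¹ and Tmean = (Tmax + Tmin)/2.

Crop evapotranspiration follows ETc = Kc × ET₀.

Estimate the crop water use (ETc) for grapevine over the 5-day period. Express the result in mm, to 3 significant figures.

25.6 mm

Tmean = (38.3 + 13.2)/2 = 25.75 °C
0.408 Ra = 0.408 × 34.2 = 13.9536 mm/d equivalent
ET₀ = 0.0023 × 13.9536 × (25.75 + 17.8) × √25.1 = 0.0023 × 13.9536 × 43.55 × 5.0100 = 7.0023 mm/d
ETc = Kc × ET₀ = 0.73 × 7.0023 = 5.1117 mm/d
Over 5 days: 5.1117 × 5 = 25.559 mm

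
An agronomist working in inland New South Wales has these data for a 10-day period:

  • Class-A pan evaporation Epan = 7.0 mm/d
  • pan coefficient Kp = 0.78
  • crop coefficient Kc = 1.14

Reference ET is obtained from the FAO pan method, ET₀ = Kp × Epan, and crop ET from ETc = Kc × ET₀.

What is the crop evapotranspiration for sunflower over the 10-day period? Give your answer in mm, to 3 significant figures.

ET₀ = 0.78 × 7.0 = 5.4600 mm/d
ETc = Kc × ET₀ = 1.14 × 5.4600 = 6.2244 mm/d
Over 10 days: 6.2244 × 10 = 62.244 mm

62.2 mm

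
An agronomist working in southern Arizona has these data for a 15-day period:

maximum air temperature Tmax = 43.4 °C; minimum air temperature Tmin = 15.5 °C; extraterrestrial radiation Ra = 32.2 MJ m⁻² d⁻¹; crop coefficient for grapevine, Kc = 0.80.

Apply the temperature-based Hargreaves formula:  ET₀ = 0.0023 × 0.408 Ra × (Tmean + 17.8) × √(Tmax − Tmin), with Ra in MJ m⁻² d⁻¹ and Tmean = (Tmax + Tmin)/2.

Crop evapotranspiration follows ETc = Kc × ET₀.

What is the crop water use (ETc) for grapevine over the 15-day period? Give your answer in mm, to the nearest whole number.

Tmean = (43.4 + 15.5)/2 = 29.45 °C
0.408 Ra = 0.408 × 32.2 = 13.1376 mm/d equivalent
ET₀ = 0.0023 × 13.1376 × (29.45 + 17.8) × √27.9 = 0.0023 × 13.1376 × 47.25 × 5.2820 = 7.5413 mm/d
ETc = Kc × ET₀ = 0.80 × 7.5413 = 6.0330 mm/d
Over 15 days: 6.0330 × 15 = 90.495 mm

90 mm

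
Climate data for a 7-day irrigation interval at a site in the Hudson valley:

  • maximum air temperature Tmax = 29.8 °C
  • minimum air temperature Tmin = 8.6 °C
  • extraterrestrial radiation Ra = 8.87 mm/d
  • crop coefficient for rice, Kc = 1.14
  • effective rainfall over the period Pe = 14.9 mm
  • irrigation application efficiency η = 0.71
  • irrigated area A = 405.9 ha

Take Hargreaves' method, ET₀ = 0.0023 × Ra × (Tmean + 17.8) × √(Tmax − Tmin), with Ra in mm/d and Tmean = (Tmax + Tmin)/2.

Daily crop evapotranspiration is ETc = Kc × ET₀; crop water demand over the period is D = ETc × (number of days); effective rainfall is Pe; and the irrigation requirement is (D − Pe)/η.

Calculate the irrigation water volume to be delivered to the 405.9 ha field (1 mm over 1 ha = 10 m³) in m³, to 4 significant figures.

73370 m³

Tmean = (29.8 + 8.6)/2 = 19.20 °C
ET₀ = 0.0023 × 8.87 × (19.20 + 17.8) × √21.2 = 0.0023 × 8.87 × 37.00 × 4.6043 = 3.4755 mm/d
ETc = Kc × ET₀ = 1.14 × 3.4755 = 3.9621 mm/d
Crop demand D = ETc × 7 d = 3.9621 × 7 = 27.735 mm
D − Pe = 27.735 − 14.9 = 12.835 mm
Gross irrigation = 12.835 / 0.71 = 18.077 mm
Volume = 18.077 mm × 405.9 ha × 10 = 73374.5 m³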